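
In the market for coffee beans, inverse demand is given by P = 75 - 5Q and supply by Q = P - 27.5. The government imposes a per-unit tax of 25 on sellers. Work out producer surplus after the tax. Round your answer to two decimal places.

Rewriting supply in inverse form: P = 27.5 + Q.
Without the tax, 75 - 5Q = 27.5 + Q so Q* = 7.9167 and P* = 35.4167.
A tax on sellers shifts supply up by 25: 75 - 5Q = 27.5 + Q + 25, so Q_t = 3.75. Buyers pay P_b = 56.25; sellers receive P_s = P_b - 25 = 31.25.
Producer surplus is the triangle above supply below P_s: (1/2)(3.75)(31.25 - 27.5) = 7.0312.

7.03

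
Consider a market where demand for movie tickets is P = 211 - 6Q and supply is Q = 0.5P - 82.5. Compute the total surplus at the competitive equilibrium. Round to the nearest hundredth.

Rewriting supply in inverse form: P = 165 + 2Q.
Equilibrium: 211 - 6Q = 165 + 2Q, so Q* = 5.75 and P* = 176.5.
Total surplus is the full triangle between the curves from 0 to Q*: (1/2)(5.75)(211 - 165) = 132.25.

132.25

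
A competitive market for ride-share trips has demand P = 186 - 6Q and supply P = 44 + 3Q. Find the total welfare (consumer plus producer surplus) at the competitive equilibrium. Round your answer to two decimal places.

1120.22

Set 186 - 6Q = 44 + 3Q, which gives 142 = 9Q, so Q* = 15.7778 and P* = 186 - 6(15.7778) = 91.3333.
CS = (1/2)(15.7778)(94.6667) = 746.8148 and PS = (1/2)(15.7778)(47.3333) = 373.4074, so total surplus = 1120.2222.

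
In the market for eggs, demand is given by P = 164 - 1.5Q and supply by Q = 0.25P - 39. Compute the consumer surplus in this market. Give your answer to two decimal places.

Rewriting supply in inverse form: P = 156 + 4Q.
Setting demand equal to supply, 8 = 5.5Q, so Q* = 1.4545 and P* = 161.8182.
Consumer surplus is the triangle under demand above P*: (1/2)(1.4545)(164 - 161.8182) = (1/2)(1.4545)(2.1818) = 1.5868.

1.59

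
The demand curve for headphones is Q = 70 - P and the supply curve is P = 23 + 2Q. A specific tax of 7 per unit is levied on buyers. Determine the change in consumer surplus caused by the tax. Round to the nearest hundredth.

Rewriting demand in inverse form: P = 70 - Q.
Pre-tax equilibrium: 70 - Q = 23 + 2Q gives Q* = 15.6667, P* = 54.3333.
With the tax, buyers' net willingness to pay falls by 7: (70 - 7) - Q = 23 + 2Q, so Q_t = 13.3333. Buyers pay P_b = 56.6667; sellers receive P_s = P_b - 7 = 49.6667.
Consumers lose the trapezoid between P* and P_b out to Q_t plus the triangle from Q_t to Q*: change in CS = 88.8889 - 122.7222 = -33.8333.

-33.83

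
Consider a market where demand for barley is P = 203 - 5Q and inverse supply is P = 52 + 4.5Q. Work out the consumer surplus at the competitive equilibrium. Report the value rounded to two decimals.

631.61

Equilibrium: 203 - 5Q = 52 + 4.5Q, so Q* = 15.8947 and P* = 123.5263.
CS is the area between the demand curve and P* from 0 to Q*: (1/2)(15.8947)(79.4737) = 631.6066.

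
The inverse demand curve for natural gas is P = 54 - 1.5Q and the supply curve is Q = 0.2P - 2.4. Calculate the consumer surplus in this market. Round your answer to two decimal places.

31.31

Rewriting supply in inverse form: P = 12 + 5Q.
Equilibrium: 54 - 1.5Q = 12 + 5Q, so Q* = 6.4615 and P* = 44.3077.
The demand choke price is 54, so CS = (1/2)(Q*)(54 - P*) = (1/2)(6.4615)(9.6923) = 31.3136.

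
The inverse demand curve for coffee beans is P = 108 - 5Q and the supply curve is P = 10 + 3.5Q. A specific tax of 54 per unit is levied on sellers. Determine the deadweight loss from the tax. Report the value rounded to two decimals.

171.53

Pre-tax equilibrium: 108 - 5Q = 10 + 3.5Q gives Q* = 11.5294, P* = 50.3529.
A tax on sellers shifts supply up by 54: 108 - 5Q = 10 + 3.5Q + 54, so Q_t = 5.1765. Buyers pay P_b = 82.1176; sellers receive P_s = P_b - 54 = 28.1176.
Deadweight loss is the triangle between the curves from Q_t to Q*: (1/2)(11.5294 - 5.1765)(54) = 171.5294.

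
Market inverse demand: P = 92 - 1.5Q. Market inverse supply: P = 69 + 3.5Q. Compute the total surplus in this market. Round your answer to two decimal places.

Equilibrium: 92 - 1.5Q = 69 + 3.5Q, so Q* = 4.6 and P* = 85.1.
Total surplus is the full triangle between the curves from 0 to Q*: (1/2)(4.6)(92 - 69) = 52.9.

52.90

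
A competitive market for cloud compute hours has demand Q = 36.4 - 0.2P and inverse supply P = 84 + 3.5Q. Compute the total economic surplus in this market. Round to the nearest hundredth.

Rewriting demand in inverse form: P = 182 - 5Q.
Set 182 - 5Q = 84 + 3.5Q, which gives 98 = 8.5Q, so Q* = 11.5294 and P* = 182 - 5(11.5294) = 124.3529.
Total surplus is the full triangle between the curves from 0 to Q*: (1/2)(11.5294)(182 - 84) = 564.9412.

564.94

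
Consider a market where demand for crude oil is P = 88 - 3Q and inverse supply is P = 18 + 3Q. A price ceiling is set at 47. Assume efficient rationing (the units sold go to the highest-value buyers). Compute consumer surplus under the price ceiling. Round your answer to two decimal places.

Without the control, 88 - 3Q = 18 + 3Q so Q* = 11.6667 and P* = 53.
At P = 47, sellers supply (47 - 18)/3 = 9.6667 while buyers want more, so the quantity traded is 9.6667 at price 47.
The demand price at Q = 9.6667 is 59. CS is the trapezoid between demand and 47 over [0, 9.6667]: (1/2)[(88 - 47) + (59 - 47)](9.6667) = 256.1667.

256.17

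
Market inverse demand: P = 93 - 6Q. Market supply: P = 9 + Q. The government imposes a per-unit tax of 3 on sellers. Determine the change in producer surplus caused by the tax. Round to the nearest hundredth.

Without the tax, 93 - 6Q = 9 + Q so Q* = 12 and P* = 21.
With the tax, sellers need 3 more per unit: 93 - 6Q = 9 + Q + 3, so Q_t = 11.5714. Buyers pay P_b = 23.5714; sellers receive P_s = P_b - 3 = 20.5714.
PS falls from (1/2)(12)(12) = 72 to (1/2)(11.5714)(11.5714) = 66.949, a change of -5.051.

-5.05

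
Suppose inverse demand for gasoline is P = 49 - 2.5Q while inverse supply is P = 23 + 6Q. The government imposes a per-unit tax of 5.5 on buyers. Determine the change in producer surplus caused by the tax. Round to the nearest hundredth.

-10.62

Pre-tax equilibrium: 49 - 2.5Q = 23 + 6Q gives Q* = 3.0588, P* = 41.3529.
A tax on buyers shifts demand down by 5.5: (49 - 5.5) - 2.5Q = 23 + 6Q, so Q_t = 2.4118. Buyers pay P_b = 42.9706; sellers receive P_s = P_b - 5.5 = 37.4706.
Producers lose the trapezoid between P_s and P* out to Q_t plus the triangle from Q_t to Q*: change in PS = 17.4498 - 28.0692 = -10.6194.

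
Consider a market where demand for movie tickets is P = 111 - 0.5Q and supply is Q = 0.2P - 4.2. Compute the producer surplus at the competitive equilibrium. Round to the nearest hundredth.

669.42

Rewriting supply in inverse form: P = 21 + 5Q.
Setting demand equal to supply, 90 = 5.5Q, so Q* = 16.3636 and P* = 102.8182.
PS is the area between P* and the supply curve from 0 to Q*: (1/2)(16.3636)(81.8182) = 669.4215.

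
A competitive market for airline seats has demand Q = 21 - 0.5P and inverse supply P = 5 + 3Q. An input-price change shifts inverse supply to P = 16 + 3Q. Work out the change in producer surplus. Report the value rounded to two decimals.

-41.58

Rewriting demand in inverse form: P = 42 - 2Q.
Initial equilibrium: Q_0 = 7.4, P_0 = 27.2; CS_0 = (1/2)(7.4)(14.8) = 54.76, PS_0 = (1/2)(7.4)(22.2) = 82.14.
New equilibrium: 42 - 2Q = 16 + 3Q gives Q_1 = 5.2, P_1 = 31.6; CS_1 = 27.04, PS_1 = 40.56.
Change in producer surplus = 40.56 - 82.14 = -41.58.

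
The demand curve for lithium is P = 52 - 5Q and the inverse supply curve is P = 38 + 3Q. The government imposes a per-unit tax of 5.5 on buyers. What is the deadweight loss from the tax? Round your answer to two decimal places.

1.89

Pre-tax equilibrium: 52 - 5Q = 38 + 3Q gives Q* = 1.75, P* = 43.25.
With the tax, buyers' net willingness to pay falls by 5.5: (52 - 5.5) - 5Q = 38 + 3Q, so Q_t = 1.0625. Buyers pay P_b = 46.6875; sellers receive P_s = P_b - 5.5 = 41.1875.
Deadweight loss is the triangle between the curves from Q_t to Q*: (1/2)(1.75 - 1.0625)(5.5) = 1.8906.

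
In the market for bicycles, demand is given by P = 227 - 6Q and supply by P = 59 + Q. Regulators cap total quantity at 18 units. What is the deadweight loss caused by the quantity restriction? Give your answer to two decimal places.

Unrestricted equilibrium: Q* = (227 - 59)/(6 + 1) = 24.
At Q = 18 the demand price is 227 - 6(18) = 119 and the supply price is 59 + (18) = 77.
Deadweight loss is the triangle between the curves from 18 to 24: (1/2)(119 - 77)(24 - 18) = 126.

126.00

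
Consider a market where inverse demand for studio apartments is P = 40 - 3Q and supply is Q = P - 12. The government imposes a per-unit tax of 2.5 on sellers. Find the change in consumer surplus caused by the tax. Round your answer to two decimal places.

-12.54

Rewriting supply in inverse form: P = 12 + Q.
Without the tax, 40 - 3Q = 12 + Q so Q* = 7 and P* = 19.
With the tax, sellers need 2.5 more per unit: 40 - 3Q = 12 + Q + 2.5, so Q_t = 6.375. Buyers pay P_b = 20.875; sellers receive P_s = P_b - 2.5 = 18.375.
Consumers lose the trapezoid between P* and P_b out to Q_t plus the triangle from Q_t to Q*: change in CS = 60.9609 - 73.5 = -12.5391.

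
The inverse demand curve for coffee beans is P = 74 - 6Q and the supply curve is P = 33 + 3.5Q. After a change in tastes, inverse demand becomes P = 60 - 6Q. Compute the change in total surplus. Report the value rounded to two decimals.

-50.11

Initial equilibrium: Q_0 = 4.3158, P_0 = 48.1053; CS_0 = (1/2)(4.3158)(25.8947) = 55.8781, PS_0 = (1/2)(4.3158)(15.1053) = 32.5956.
New equilibrium: 60 - 6Q = 33 + 3.5Q gives Q_1 = 2.8421, P_1 = 42.9474; CS_1 = 24.2327, PS_1 = 14.1357.
Change in total surplus = (24.2327 + 14.1357) - (55.8781 + 32.5956) = -50.1053.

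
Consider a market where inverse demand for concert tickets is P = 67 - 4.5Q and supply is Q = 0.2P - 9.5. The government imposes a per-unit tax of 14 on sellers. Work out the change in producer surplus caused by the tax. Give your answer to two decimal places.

Rewriting supply in inverse form: P = 47.5 + 5Q.
Pre-tax equilibrium: 67 - 4.5Q = 47.5 + 5Q gives Q* = 2.0526, P* = 57.7632.
With the tax, sellers need 14 more per unit: 67 - 4.5Q = 47.5 + 5Q + 14, so Q_t = 0.5789. Buyers pay P_b = 64.3947; sellers receive P_s = P_b - 14 = 50.3947.
PS falls from (1/2)(2.0526)(10.2632) = 10.5332 to (1/2)(0.5789)(2.8947) = 0.838, a change of -9.6953.

-9.70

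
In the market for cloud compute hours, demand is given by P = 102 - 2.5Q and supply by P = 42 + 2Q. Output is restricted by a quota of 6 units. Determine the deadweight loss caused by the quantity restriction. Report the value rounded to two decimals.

121.00

Without the quota, 102 - 2.5Q = 42 + 2Q gives Q* = 13.3333.
At Q = 6 the demand price is 102 - 2.5(6) = 87 and the supply price is 42 + 2(6) = 54.
DWL = (1/2)(gap between curves at 6) x (Q* - 6) = (1/2)(33)(7.3333) = 121.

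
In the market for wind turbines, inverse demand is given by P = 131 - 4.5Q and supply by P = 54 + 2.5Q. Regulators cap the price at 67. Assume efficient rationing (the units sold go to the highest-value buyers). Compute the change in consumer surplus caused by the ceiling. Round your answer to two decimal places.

-0.29

Free-market equilibrium: 131 - 4.5Q = 54 + 2.5Q gives Q* = 11, P* = 81.5.
At P = 67, sellers supply (67 - 54)/2.5 = 5.2 while buyers want more, so the quantity traded is 5.2 at price 67.
CS goes from (1/2)(11)(49.5) = 272.25 to 271.96 (computed as (131 - 67)(5.2) - (1/2)(4.5)(5.2)^2), a change of -0.29.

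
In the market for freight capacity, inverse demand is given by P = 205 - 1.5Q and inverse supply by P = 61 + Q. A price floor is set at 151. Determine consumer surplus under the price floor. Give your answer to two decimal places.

Free-market equilibrium: 205 - 1.5Q = 61 + Q gives Q* = 57.6, P* = 118.6.
At the floor price 151, quantity demanded is (205 - 151)/1.5 = 36; demand is the short side, so Q = 36 trades at P = 151.
CS is the triangle under demand above 151: (1/2)(36)(205 - 151) = 972.

972.00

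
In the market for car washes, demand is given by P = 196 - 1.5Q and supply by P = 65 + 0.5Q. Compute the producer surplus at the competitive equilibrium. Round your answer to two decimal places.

1072.56

Equilibrium: 196 - 1.5Q = 65 + 0.5Q, so Q* = 65.5 and P* = 97.75.
Producer surplus is the triangle above supply below P*: (1/2)(65.5)(97.75 - 65) = (1/2)(65.5)(32.75) = 1072.5625.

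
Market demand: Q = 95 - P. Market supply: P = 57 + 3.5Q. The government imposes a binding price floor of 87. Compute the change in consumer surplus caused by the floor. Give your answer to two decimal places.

-3.65

Rewriting demand in inverse form: P = 95 - Q.
Free-market equilibrium: 95 - Q = 57 + 3.5Q gives Q* = 8.4444, P* = 86.5556.
At P = 87, buyers demand (95 - 87)/1 = 8 while sellers would supply more, so the quantity traded is 8 at price 87.
CS goes from (1/2)(8.4444)(8.4444) = 35.6543 to 32 (computed as (95 - 87)(8) - (1/2)(1)(8)^2), a change of -3.6543.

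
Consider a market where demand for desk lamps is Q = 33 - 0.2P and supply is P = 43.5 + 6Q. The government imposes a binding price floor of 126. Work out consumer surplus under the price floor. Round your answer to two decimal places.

152.10

Rewriting demand in inverse form: P = 165 - 5Q.
Free-market equilibrium: 165 - 5Q = 43.5 + 6Q gives Q* = 11.0455, P* = 109.7727.
At the floor price 126, quantity demanded is (165 - 126)/5 = 7.8; demand is the short side, so Q = 7.8 trades at P = 126.
CS is the triangle under demand above 126: (1/2)(7.8)(165 - 126) = 152.1.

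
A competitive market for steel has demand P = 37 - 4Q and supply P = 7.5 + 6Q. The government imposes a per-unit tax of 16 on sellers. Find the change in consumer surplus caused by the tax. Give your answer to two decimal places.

-13.76

Without the tax, 37 - 4Q = 7.5 + 6Q so Q* = 2.95 and P* = 25.2.
With the tax, sellers need 16 more per unit: 37 - 4Q = 7.5 + 6Q + 16, so Q_t = 1.35. Buyers pay P_b = 31.6; sellers receive P_s = P_b - 16 = 15.6.
Consumers lose the trapezoid between P* and P_b out to Q_t plus the triangle from Q_t to Q*: change in CS = 3.645 - 17.405 = -13.76.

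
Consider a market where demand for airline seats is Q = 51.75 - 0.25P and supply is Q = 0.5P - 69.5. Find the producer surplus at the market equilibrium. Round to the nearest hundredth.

128.44

Rewriting demand in inverse form: P = 207 - 4Q.
Rewriting supply in inverse form: P = 139 + 2Q.
Setting demand equal to supply, 68 = 6Q, so Q* = 11.3333 and P* = 161.6667.
The supply curve's price intercept is 139, so PS = (1/2)(Q*)(P* - 139) = (1/2)(11.3333)(22.6667) = 128.4444.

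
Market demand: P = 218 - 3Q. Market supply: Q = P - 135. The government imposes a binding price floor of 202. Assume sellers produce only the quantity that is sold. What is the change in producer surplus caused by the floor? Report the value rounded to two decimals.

127.83

Rewriting supply in inverse form: P = 135 + Q.
Without the control, 218 - 3Q = 135 + Q so Q* = 20.75 and P* = 155.75.
At P = 202, buyers demand (218 - 202)/3 = 5.3333 while sellers would supply more, so the quantity traded is 5.3333 at price 202.
PS goes from (1/2)(20.75)(20.75) = 215.2812 to 343.1111 (computed as (202 - 135)(5.3333) - (1/2)(1)(5.3333)^2), a change of 127.8299.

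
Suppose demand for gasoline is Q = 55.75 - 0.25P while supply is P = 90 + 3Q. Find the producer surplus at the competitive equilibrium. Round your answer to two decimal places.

541.50

Rewriting demand in inverse form: P = 223 - 4Q.
Equilibrium: 223 - 4Q = 90 + 3Q, so Q* = 19 and P* = 147.
Producer surplus is the triangle above supply below P*: (1/2)(19)(147 - 90) = (1/2)(19)(57) = 541.5.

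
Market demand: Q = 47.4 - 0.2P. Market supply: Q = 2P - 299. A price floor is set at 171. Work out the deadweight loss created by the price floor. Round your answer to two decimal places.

Rewriting demand in inverse form: P = 237 - 5Q.
Rewriting supply in inverse form: P = 149.5 + 0.5Q.
Free-market equilibrium: 237 - 5Q = 149.5 + 0.5Q gives Q* = 15.9091, P* = 157.4545.
At P = 171, buyers demand (237 - 171)/5 = 13.2 while sellers would supply more, so the quantity traded is 13.2 at price 171.
The lost-trades triangle has base Q* - 13.2 = 2.7091 and height equal to the gap between the curves at Q = 13.2, which is 171 - 156.1 = 14.9. DWL = (1/2)(2.7091)(14.9) = 20.1827.

20.18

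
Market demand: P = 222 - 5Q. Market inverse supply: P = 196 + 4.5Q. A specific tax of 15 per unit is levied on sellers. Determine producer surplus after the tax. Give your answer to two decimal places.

3.02

Pre-tax equilibrium: 222 - 5Q = 196 + 4.5Q gives Q* = 2.7368, P* = 208.3158.
A tax on sellers shifts supply up by 15: 222 - 5Q = 196 + 4.5Q + 15, so Q_t = 1.1579. Buyers pay P_b = 216.2105; sellers receive P_s = P_b - 15 = 201.2105.
Producer surplus is the triangle above supply below P_s: (1/2)(1.1579)(201.2105 - 196) = 3.0166.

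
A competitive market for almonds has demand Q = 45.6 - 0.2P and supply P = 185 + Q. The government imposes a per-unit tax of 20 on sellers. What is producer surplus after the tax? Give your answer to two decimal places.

Rewriting demand in inverse form: P = 228 - 5Q.
Pre-tax equilibrium: 228 - 5Q = 185 + Q gives Q* = 7.1667, P* = 192.1667.
A tax on sellers shifts supply up by 20: 228 - 5Q = 185 + Q + 20, so Q_t = 3.8333. Buyers pay P_b = 208.8333; sellers receive P_s = P_b - 20 = 188.8333.
Producer surplus is the triangle above supply below P_s: (1/2)(3.8333)(188.8333 - 185) = 7.3472.

7.35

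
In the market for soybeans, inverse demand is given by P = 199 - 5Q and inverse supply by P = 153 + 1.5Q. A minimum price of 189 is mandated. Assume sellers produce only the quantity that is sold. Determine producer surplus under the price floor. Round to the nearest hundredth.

Without the control, 199 - 5Q = 153 + 1.5Q so Q* = 7.0769 and P* = 163.6154.
At the floor price 189, quantity demanded is (199 - 189)/5 = 2; demand is the short side, so Q = 2 trades at P = 189.
The supply price at Q = 2 is 156. PS is the trapezoid between 189 and supply over [0, 2]: (1/2)[(189 - 153) + (189 - 156)](2) = 69.

69.00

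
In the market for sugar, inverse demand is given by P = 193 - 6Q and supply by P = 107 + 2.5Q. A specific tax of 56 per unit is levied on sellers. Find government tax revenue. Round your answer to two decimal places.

Without the tax, 193 - 6Q = 107 + 2.5Q so Q* = 10.1176 and P* = 132.2941.
With the tax, sellers need 56 more per unit: 193 - 6Q = 107 + 2.5Q + 56, so Q_t = 3.5294. Buyers pay P_b = 171.8235; sellers receive P_s = P_b - 56 = 115.8235.
Revenue is the tax times quantity traded: 56 x 3.5294 = 197.6471.

197.65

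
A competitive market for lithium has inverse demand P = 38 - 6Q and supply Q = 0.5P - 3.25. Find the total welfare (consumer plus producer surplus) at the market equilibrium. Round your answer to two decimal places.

62.02

Rewriting supply in inverse form: P = 6.5 + 2Q.
Equilibrium: 38 - 6Q = 6.5 + 2Q, so Q* = 3.9375 and P* = 14.375.
Total surplus is the full triangle between the curves from 0 to Q*: (1/2)(3.9375)(38 - 6.5) = 62.0156.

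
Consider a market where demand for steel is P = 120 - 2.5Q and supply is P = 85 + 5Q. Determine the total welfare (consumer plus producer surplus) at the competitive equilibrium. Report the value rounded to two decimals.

Equilibrium: 120 - 2.5Q = 85 + 5Q, so Q* = 4.6667 and P* = 108.3333.
Total surplus is the full triangle between the curves from 0 to Q*: (1/2)(4.6667)(120 - 85) = 81.6667.

81.67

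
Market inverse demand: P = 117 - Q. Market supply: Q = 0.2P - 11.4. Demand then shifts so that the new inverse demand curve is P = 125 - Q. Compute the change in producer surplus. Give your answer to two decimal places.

71.11

Rewriting supply in inverse form: P = 57 + 5Q.
Initial equilibrium: Q_0 = 10, P_0 = 107; CS_0 = (1/2)(10)(10) = 50, PS_0 = (1/2)(10)(50) = 250.
New equilibrium: 125 - Q = 57 + 5Q gives Q_1 = 11.3333, P_1 = 113.6667; CS_1 = 64.2222, PS_1 = 321.1111.
Change in producer surplus = 321.1111 - 250 = 71.1111.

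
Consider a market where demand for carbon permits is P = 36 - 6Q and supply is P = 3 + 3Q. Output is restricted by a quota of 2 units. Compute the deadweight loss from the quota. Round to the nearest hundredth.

Unrestricted equilibrium: Q* = (36 - 3)/(6 + 3) = 3.6667.
At Q = 2 the demand price is 36 - 6(2) = 24 and the supply price is 3 + 3(2) = 9.
Deadweight loss is the triangle between the curves from 2 to 3.6667: (1/2)(24 - 9)(3.6667 - 2) = 12.5.

12.50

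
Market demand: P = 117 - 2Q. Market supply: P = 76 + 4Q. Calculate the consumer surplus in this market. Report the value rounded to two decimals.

Set 117 - 2Q = 76 + 4Q, which gives 41 = 6Q, so Q* = 6.8333 and P* = 117 - 2(6.8333) = 103.3333.
CS is the area between the demand curve and P* from 0 to Q*: (1/2)(6.8333)(13.6667) = 46.6944.

46.69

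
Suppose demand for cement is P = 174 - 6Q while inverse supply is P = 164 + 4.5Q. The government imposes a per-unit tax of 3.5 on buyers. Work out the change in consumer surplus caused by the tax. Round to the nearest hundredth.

Pre-tax equilibrium: 174 - 6Q = 164 + 4.5Q gives Q* = 0.9524, P* = 168.2857.
A tax on buyers shifts demand down by 3.5: (174 - 3.5) - 6Q = 164 + 4.5Q, so Q_t = 0.619. Buyers pay P_b = 170.2857; sellers receive P_s = P_b - 3.5 = 166.7857.
CS falls from (1/2)(0.9524)(5.7143) = 2.7211 to (1/2)(0.619)(3.7143) = 1.1497, a change of -1.5714.

-1.57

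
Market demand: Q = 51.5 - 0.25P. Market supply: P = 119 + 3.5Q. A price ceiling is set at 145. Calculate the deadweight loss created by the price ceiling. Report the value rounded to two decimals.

65.25

Rewriting demand in inverse form: P = 206 - 4Q.
Free-market equilibrium: 206 - 4Q = 119 + 3.5Q gives Q* = 11.6, P* = 159.6.
At the ceiling price 145, quantity supplied is (145 - 119)/3.5 = 7.4286; supply is the short side, so Q = 7.4286 trades at P = 145.
The lost-trades triangle has base Q* - 7.4286 = 4.1714 and height equal to the gap between the curves at Q = 7.4286, which is 176.2857 - 145 = 31.2857. DWL = (1/2)(4.1714)(31.2857) = 65.2531.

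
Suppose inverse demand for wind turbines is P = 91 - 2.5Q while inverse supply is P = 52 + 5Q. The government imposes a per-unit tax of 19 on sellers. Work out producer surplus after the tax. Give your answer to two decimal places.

17.78

Pre-tax equilibrium: 91 - 2.5Q = 52 + 5Q gives Q* = 5.2, P* = 78.
A tax on sellers shifts supply up by 19: 91 - 2.5Q = 52 + 5Q + 19, so Q_t = 2.6667. Buyers pay P_b = 84.3333; sellers receive P_s = P_b - 19 = 65.3333.
PS = (1/2)(Q_t)(P_s - 52) = (1/2)(2.6667)(13.3333) = 17.7778.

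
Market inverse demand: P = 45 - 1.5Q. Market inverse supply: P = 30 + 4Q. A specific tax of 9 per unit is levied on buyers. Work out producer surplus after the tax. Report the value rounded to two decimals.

Pre-tax equilibrium: 45 - 1.5Q = 30 + 4Q gives Q* = 2.7273, P* = 40.9091.
With the tax, buyers' net willingness to pay falls by 9: (45 - 9) - 1.5Q = 30 + 4Q, so Q_t = 1.0909. Buyers pay P_b = 43.3636; sellers receive P_s = P_b - 9 = 34.3636.
PS = (1/2)(Q_t)(P_s - 30) = (1/2)(1.0909)(4.3636) = 2.3802.

2.38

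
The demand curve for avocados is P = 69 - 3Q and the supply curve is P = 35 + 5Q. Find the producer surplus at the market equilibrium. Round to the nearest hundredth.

Setting demand equal to supply, 34 = 8Q, so Q* = 4.25 and P* = 56.25.
PS is the area between P* and the supply curve from 0 to Q*: (1/2)(4.25)(21.25) = 45.1562.

45.16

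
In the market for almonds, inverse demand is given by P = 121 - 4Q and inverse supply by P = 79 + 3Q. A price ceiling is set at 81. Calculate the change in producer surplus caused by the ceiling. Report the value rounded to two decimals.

Without the control, 121 - 4Q = 79 + 3Q so Q* = 6 and P* = 97.
At the ceiling price 81, quantity supplied is (81 - 79)/3 = 0.6667; supply is the short side, so Q = 0.6667 trades at P = 81.
PS goes from (1/2)(6)(18) = 54 to 0.6667 (computed as (81 - 79)(0.6667) - (1/2)(3)(0.6667)^2), a change of -53.3333.

-53.33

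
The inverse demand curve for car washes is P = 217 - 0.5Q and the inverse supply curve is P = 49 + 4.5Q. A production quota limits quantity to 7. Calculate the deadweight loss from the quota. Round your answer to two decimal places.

1768.90

Without the quota, 217 - 0.5Q = 49 + 4.5Q gives Q* = 33.6.
At Q = 7 the demand price is 217 - 0.5(7) = 213.5 and the supply price is 49 + 4.5(7) = 80.5.
Deadweight loss is the triangle between the curves from 7 to 33.6: (1/2)(213.5 - 80.5)(33.6 - 7) = 1768.9.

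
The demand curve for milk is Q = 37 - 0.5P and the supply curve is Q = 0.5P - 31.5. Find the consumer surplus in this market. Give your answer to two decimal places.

Rewriting demand in inverse form: P = 74 - 2Q.
Rewriting supply in inverse form: P = 63 + 2Q.
Set 74 - 2Q = 63 + 2Q, which gives 11 = 4Q, so Q* = 2.75 and P* = 74 - 2(2.75) = 68.5.
Consumer surplus is the triangle under demand above P*: (1/2)(2.75)(74 - 68.5) = (1/2)(2.75)(5.5) = 7.5625.

7.56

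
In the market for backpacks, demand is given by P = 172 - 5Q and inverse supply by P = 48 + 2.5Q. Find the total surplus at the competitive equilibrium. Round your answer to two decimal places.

1025.07

Equilibrium: 172 - 5Q = 48 + 2.5Q, so Q* = 16.5333 and P* = 89.3333.
CS = (1/2)(16.5333)(82.6667) = 683.3778 and PS = (1/2)(16.5333)(41.3333) = 341.6889, so total surplus = 1025.0667.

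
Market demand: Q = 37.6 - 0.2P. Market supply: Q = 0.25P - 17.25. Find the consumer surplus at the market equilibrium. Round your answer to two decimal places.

Rewriting demand in inverse form: P = 188 - 5Q.
Rewriting supply in inverse form: P = 69 + 4Q.
Setting demand equal to supply, 119 = 9Q, so Q* = 13.2222 and P* = 121.8889.
Consumer surplus is the triangle under demand above P*: (1/2)(13.2222)(188 - 121.8889) = (1/2)(13.2222)(66.1111) = 437.0679.

437.07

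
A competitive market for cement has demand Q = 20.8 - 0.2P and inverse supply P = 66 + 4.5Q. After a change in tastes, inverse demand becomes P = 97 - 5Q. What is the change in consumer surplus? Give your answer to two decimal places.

Rewriting demand in inverse form: P = 104 - 5Q.
Initial equilibrium: Q_0 = 4, P_0 = 84; CS_0 = (1/2)(4)(20) = 40, PS_0 = (1/2)(4)(18) = 36.
New equilibrium: 97 - 5Q = 66 + 4.5Q gives Q_1 = 3.2632, P_1 = 80.6842; CS_1 = 26.6205, PS_1 = 23.9584.
Change in consumer surplus = 26.6205 - 40 = -13.3795.

-13.38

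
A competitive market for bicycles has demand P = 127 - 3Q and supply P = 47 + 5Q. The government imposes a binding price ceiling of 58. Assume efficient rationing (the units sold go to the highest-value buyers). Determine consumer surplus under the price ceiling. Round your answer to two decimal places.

144.54

Free-market equilibrium: 127 - 3Q = 47 + 5Q gives Q* = 10, P* = 97.
At the ceiling price 58, quantity supplied is (58 - 47)/5 = 2.2; supply is the short side, so Q = 2.2 trades at P = 58.
The demand price at Q = 2.2 is 120.4. CS is the trapezoid between demand and 58 over [0, 2.2]: (1/2)[(127 - 58) + (120.4 - 58)](2.2) = 144.54.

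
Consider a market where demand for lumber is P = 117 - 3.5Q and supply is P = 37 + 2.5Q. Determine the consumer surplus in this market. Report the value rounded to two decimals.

311.11

Set 117 - 3.5Q = 37 + 2.5Q, which gives 80 = 6Q, so Q* = 13.3333 and P* = 117 - 3.5(13.3333) = 70.3333.
The demand choke price is 117, so CS = (1/2)(Q*)(117 - P*) = (1/2)(13.3333)(46.6667) = 311.1111.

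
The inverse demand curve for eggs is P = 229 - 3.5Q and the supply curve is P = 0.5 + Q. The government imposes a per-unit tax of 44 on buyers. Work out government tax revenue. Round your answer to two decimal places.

1804.00

Without the tax, 229 - 3.5Q = 0.5 + Q so Q* = 50.7778 and P* = 51.2778.
A tax on buyers shifts demand down by 44: (229 - 44) - 3.5Q = 0.5 + Q, so Q_t = 41. Buyers pay P_b = 85.5; sellers receive P_s = P_b - 44 = 41.5.
Tax revenue = t x Q_t = 44 x 41 = 1804.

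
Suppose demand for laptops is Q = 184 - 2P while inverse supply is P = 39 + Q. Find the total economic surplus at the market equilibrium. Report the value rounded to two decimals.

Rewriting demand in inverse form: P = 92 - 0.5Q.
Equilibrium: 92 - 0.5Q = 39 + Q, so Q* = 35.3333 and P* = 74.3333.
Total surplus is the full triangle between the curves from 0 to Q*: (1/2)(35.3333)(92 - 39) = 936.3333.

936.33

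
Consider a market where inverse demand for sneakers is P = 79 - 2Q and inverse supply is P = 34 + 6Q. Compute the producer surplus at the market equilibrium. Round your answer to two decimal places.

94.92

Setting demand equal to supply, 45 = 8Q, so Q* = 5.625 and P* = 67.75.
PS is the area between P* and the supply curve from 0 to Q*: (1/2)(5.625)(33.75) = 94.9219.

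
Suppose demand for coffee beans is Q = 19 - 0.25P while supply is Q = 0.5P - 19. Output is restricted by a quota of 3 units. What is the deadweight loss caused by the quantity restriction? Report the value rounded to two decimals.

33.33

Rewriting demand in inverse form: P = 76 - 4Q.
Rewriting supply in inverse form: P = 38 + 2Q.
Unrestricted equilibrium: Q* = (76 - 38)/(4 + 2) = 6.3333.
At Q = 3 the demand price is 76 - 4(3) = 64 and the supply price is 38 + 2(3) = 44.
Deadweight loss is the triangle between the curves from 3 to 6.3333: (1/2)(64 - 44)(6.3333 - 3) = 33.3333.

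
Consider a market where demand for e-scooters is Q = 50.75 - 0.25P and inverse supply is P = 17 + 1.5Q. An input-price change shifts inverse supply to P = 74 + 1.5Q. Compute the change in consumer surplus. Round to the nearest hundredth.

Rewriting demand in inverse form: P = 203 - 4Q.
Initial equilibrium: Q_0 = 33.8182, P_0 = 67.7273; CS_0 = (1/2)(33.8182)(135.2727) = 2287.3388, PS_0 = (1/2)(33.8182)(50.7273) = 857.7521.
New equilibrium: 203 - 4Q = 74 + 1.5Q gives Q_1 = 23.4545, P_1 = 109.1818; CS_1 = 1100.2314, PS_1 = 412.5868.
Change in consumer surplus = 1100.2314 - 2287.3388 = -1187.1074.

-1187.11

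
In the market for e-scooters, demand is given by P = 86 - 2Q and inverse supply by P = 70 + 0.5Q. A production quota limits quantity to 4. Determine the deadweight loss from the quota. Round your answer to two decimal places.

Without the quota, 86 - 2Q = 70 + 0.5Q gives Q* = 6.4.
At Q = 4 the demand price is 86 - 2(4) = 78 and the supply price is 70 + 0.5(4) = 72.
Deadweight loss is the triangle between the curves from 4 to 6.4: (1/2)(78 - 72)(6.4 - 4) = 7.2.

7.20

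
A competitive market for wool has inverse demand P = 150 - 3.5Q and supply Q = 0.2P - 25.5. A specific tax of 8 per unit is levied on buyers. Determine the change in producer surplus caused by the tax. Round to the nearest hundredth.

-10.24

Rewriting supply in inverse form: P = 127.5 + 5Q.
Without the tax, 150 - 3.5Q = 127.5 + 5Q so Q* = 2.6471 and P* = 140.7353.
A tax on buyers shifts demand down by 8: (150 - 8) - 3.5Q = 127.5 + 5Q, so Q_t = 1.7059. Buyers pay P_b = 144.0294; sellers receive P_s = P_b - 8 = 136.0294.
Producers lose the trapezoid between P_s and P* out to Q_t plus the triangle from Q_t to Q*: change in PS = 7.2751 - 17.5173 = -10.2422.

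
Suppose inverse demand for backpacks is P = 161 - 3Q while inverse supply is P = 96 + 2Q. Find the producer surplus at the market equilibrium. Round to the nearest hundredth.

Set 161 - 3Q = 96 + 2Q, which gives 65 = 5Q, so Q* = 13 and P* = 161 - 3(13) = 122.
The supply curve's price intercept is 96, so PS = (1/2)(Q*)(P* - 96) = (1/2)(13)(26) = 169.

169.00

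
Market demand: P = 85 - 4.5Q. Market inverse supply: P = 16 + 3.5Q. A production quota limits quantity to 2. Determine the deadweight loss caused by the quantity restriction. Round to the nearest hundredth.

Unrestricted equilibrium: Q* = (85 - 16)/(4.5 + 3.5) = 8.625.
At Q = 2 the demand price is 85 - 4.5(2) = 76 and the supply price is 16 + 3.5(2) = 23.
Deadweight loss is the triangle between the curves from 2 to 8.625: (1/2)(76 - 23)(8.625 - 2) = 175.5625.

175.56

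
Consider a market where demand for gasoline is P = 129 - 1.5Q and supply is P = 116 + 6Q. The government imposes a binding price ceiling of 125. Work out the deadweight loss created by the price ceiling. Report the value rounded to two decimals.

0.20

Without the control, 129 - 1.5Q = 116 + 6Q so Q* = 1.7333 and P* = 126.4.
At the ceiling price 125, quantity supplied is (125 - 116)/6 = 1.5; supply is the short side, so Q = 1.5 trades at P = 125.
The lost-trades triangle has base Q* - 1.5 = 0.2333 and height equal to the gap between the curves at Q = 1.5, which is 126.75 - 125 = 1.75. DWL = (1/2)(0.2333)(1.75) = 0.2042.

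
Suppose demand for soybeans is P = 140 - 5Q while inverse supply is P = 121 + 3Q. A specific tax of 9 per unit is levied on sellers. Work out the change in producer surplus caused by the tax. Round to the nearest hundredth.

Without the tax, 140 - 5Q = 121 + 3Q so Q* = 2.375 and P* = 128.125.
With the tax, sellers need 9 more per unit: 140 - 5Q = 121 + 3Q + 9, so Q_t = 1.25. Buyers pay P_b = 133.75; sellers receive P_s = P_b - 9 = 124.75.
Producers lose the trapezoid between P_s and P* out to Q_t plus the triangle from Q_t to Q*: change in PS = 2.3438 - 8.4609 = -6.1172.

-6.12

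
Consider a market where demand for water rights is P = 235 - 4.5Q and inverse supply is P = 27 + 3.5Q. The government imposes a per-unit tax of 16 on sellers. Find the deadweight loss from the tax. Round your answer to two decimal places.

16.00

Without the tax, 235 - 4.5Q = 27 + 3.5Q so Q* = 26 and P* = 118.
A tax on sellers shifts supply up by 16: 235 - 4.5Q = 27 + 3.5Q + 16, so Q_t = 24. Buyers pay P_b = 127; sellers receive P_s = P_b - 16 = 111.
The welfare triangle lost has base Q* - Q_t = 2 and height t = 16, so DWL = (1/2)(2)(16) = 16.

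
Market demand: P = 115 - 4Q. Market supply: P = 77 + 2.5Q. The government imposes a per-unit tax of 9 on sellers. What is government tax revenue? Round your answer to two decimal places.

Without the tax, 115 - 4Q = 77 + 2.5Q so Q* = 5.8462 and P* = 91.6154.
A tax on sellers shifts supply up by 9: 115 - 4Q = 77 + 2.5Q + 9, so Q_t = 4.4615. Buyers pay P_b = 97.1538; sellers receive P_s = P_b - 9 = 88.1538.
Revenue is the tax times quantity traded: 9 x 4.4615 = 40.1538.

40.15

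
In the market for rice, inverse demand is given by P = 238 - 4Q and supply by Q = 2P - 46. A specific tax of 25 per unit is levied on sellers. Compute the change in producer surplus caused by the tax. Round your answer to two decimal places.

Rewriting supply in inverse form: P = 23 + 0.5Q.
Pre-tax equilibrium: 238 - 4Q = 23 + 0.5Q gives Q* = 47.7778, P* = 46.8889.
A tax on sellers shifts supply up by 25: 238 - 4Q = 23 + 0.5Q + 25, so Q_t = 42.2222. Buyers pay P_b = 69.1111; sellers receive P_s = P_b - 25 = 44.1111.
Producers lose the trapezoid between P_s and P* out to Q_t plus the triangle from Q_t to Q*: change in PS = 445.679 - 570.679 = -125.

-125.00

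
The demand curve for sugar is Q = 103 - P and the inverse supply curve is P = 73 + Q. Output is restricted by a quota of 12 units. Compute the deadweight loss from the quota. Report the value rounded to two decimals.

9.00

Rewriting demand in inverse form: P = 103 - Q.
Without the quota, 103 - Q = 73 + Q gives Q* = 15.
At Q = 12 the demand price is 103 - (12) = 91 and the supply price is 73 + (12) = 85.
DWL = (1/2)(gap between curves at 12) x (Q* - 12) = (1/2)(6)(3) = 9.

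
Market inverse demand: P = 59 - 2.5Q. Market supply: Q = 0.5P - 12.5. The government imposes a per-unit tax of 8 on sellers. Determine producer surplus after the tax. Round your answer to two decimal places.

33.38

Rewriting supply in inverse form: P = 25 + 2Q.
Without the tax, 59 - 2.5Q = 25 + 2Q so Q* = 7.5556 and P* = 40.1111.
With the tax, sellers need 8 more per unit: 59 - 2.5Q = 25 + 2Q + 8, so Q_t = 5.7778. Buyers pay P_b = 44.5556; sellers receive P_s = P_b - 8 = 36.5556.
Producer surplus is the triangle above supply below P_s: (1/2)(5.7778)(36.5556 - 25) = 33.3827.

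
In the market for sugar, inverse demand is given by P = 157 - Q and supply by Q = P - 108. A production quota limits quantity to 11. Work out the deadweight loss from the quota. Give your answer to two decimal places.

Rewriting supply in inverse form: P = 108 + Q.
Without the quota, 157 - Q = 108 + Q gives Q* = 24.5.
At Q = 11 the demand price is 157 - (11) = 146 and the supply price is 108 + (11) = 119.
DWL = (1/2)(gap between curves at 11) x (Q* - 11) = (1/2)(27)(13.5) = 182.25.

182.25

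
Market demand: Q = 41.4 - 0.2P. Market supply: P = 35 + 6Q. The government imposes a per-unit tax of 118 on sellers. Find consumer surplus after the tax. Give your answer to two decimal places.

Rewriting demand in inverse form: P = 207 - 5Q.
Without the tax, 207 - 5Q = 35 + 6Q so Q* = 15.6364 and P* = 128.8182.
A tax on sellers shifts supply up by 118: 207 - 5Q = 35 + 6Q + 118, so Q_t = 4.9091. Buyers pay P_b = 182.4545; sellers receive P_s = P_b - 118 = 64.4545.
Consumer surplus is the triangle under demand above P_b: (1/2)(4.9091)(207 - 182.4545) = 60.2479.

60.25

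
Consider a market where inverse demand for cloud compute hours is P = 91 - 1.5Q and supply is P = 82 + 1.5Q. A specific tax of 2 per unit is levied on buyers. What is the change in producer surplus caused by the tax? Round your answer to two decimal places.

Pre-tax equilibrium: 91 - 1.5Q = 82 + 1.5Q gives Q* = 3, P* = 86.5.
With the tax, buyers' net willingness to pay falls by 2: (91 - 2) - 1.5Q = 82 + 1.5Q, so Q_t = 2.3333. Buyers pay P_b = 87.5; sellers receive P_s = P_b - 2 = 85.5.
PS falls from (1/2)(3)(4.5) = 6.75 to (1/2)(2.3333)(3.5) = 4.0833, a change of -2.6667.

-2.67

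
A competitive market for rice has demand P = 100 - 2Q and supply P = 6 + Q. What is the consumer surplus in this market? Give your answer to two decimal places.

981.78

Setting demand equal to supply, 94 = 3Q, so Q* = 31.3333 and P* = 37.3333.
CS is the area between the demand curve and P* from 0 to Q*: (1/2)(31.3333)(62.6667) = 981.7778.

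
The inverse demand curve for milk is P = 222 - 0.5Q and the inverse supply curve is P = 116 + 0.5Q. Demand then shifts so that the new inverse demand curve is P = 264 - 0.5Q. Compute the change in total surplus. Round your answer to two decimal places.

Initial equilibrium: Q_0 = 106, P_0 = 169; CS_0 = (1/2)(106)(53) = 2809, PS_0 = (1/2)(106)(53) = 2809.
New equilibrium: 264 - 0.5Q = 116 + 0.5Q gives Q_1 = 148, P_1 = 190; CS_1 = 5476, PS_1 = 5476.
Change in total surplus = (5476 + 5476) - (2809 + 2809) = 5334.

5334.00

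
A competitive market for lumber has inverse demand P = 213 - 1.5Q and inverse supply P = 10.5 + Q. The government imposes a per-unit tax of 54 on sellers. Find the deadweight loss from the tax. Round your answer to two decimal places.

583.20

Pre-tax equilibrium: 213 - 1.5Q = 10.5 + Q gives Q* = 81, P* = 91.5.
With the tax, sellers need 54 more per unit: 213 - 1.5Q = 10.5 + Q + 54, so Q_t = 59.4. Buyers pay P_b = 123.9; sellers receive P_s = P_b - 54 = 69.9.
The welfare triangle lost has base Q* - Q_t = 21.6 and height t = 54, so DWL = (1/2)(21.6)(54) = 583.2.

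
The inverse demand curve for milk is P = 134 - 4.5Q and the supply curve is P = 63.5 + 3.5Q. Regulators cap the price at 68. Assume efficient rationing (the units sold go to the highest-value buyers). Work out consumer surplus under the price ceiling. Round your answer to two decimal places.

Free-market equilibrium: 134 - 4.5Q = 63.5 + 3.5Q gives Q* = 8.8125, P* = 94.3438.
At the ceiling price 68, quantity supplied is (68 - 63.5)/3.5 = 1.2857; supply is the short side, so Q = 1.2857 trades at P = 68.
The demand price at Q = 1.2857 is 128.2143. CS is the trapezoid between demand and 68 over [0, 1.2857]: (1/2)[(134 - 68) + (128.2143 - 68)](1.2857) = 81.1378.

81.14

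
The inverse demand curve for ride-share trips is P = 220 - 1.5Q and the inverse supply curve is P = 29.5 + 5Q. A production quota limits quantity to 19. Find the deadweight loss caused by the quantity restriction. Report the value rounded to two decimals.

345.31

Without the quota, 220 - 1.5Q = 29.5 + 5Q gives Q* = 29.3077.
At Q = 19 the demand price is 220 - 1.5(19) = 191.5 and the supply price is 29.5 + 5(19) = 124.5.
DWL = (1/2)(gap between curves at 19) x (Q* - 19) = (1/2)(67)(10.3077) = 345.3077.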